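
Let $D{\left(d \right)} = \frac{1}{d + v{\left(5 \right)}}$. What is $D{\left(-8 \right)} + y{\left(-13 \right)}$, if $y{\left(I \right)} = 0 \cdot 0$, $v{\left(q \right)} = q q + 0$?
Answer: $\frac{1}{17} \approx 0.058824$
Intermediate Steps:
$v{\left(q \right)} = q^{2}$ ($v{\left(q \right)} = q^{2} + 0 = q^{2}$)
$y{\left(I \right)} = 0$
$D{\left(d \right)} = \frac{1}{25 + d}$ ($D{\left(d \right)} = \frac{1}{d + 5^{2}} = \frac{1}{d + 25} = \frac{1}{25 + d}$)
$D{\left(-8 \right)} + y{\left(-13 \right)} = \frac{1}{25 - 8} + 0 = \frac{1}{17} + 0 = \frac{1}{17}$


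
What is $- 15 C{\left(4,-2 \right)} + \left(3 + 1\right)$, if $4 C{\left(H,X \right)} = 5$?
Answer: $- \frac{59}{4} \approx -14.75$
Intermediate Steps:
$C{\left(H,X \right)} = \frac{5}{4}$ ($C{\left(H,X \right)} = \frac{1}{4} \cdot 5 = \frac{5}{4}$)
$- 15 C{\left(4,-2 \right)} + \left(3 + 1\right) = \left(-15\right) \frac{5}{4} + \left(3 + 1\right) = - \frac{75}{4} + 4 = - \frac{59}{4}$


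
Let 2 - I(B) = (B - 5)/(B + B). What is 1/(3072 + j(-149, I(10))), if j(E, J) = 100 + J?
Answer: 4/12695 ≈ 0.00031508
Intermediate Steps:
I(B) = 2 - (-5 + B)/(2*B) (I(B) = 2 - (B - 5)/(B + B) = 2 - (-5 + B)/(2*B))
1/(3072 + j(-149, I(10))) = 1/(3072 + (100 + (½)*(5 + 3*10)/10)) = 1/(3072 + (100 + (½)*(⅒)*(5 + 30))) = 1/(3072 + (100 + (½)*(⅒)*35)) = 1/(3072 + (100 + 7/4)) = 1/(3072 + 407/4) = 1/(12695/4) = 4/12695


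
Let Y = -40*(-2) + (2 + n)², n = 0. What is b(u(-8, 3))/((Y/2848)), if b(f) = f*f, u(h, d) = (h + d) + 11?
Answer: 8544/7 ≈ 1220.6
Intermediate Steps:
Y = 84 (Y = -40*(-2) + (2 + 0)² = 80 + 2² = 80 + 4 = 84)
u(h, d) = 11 + d + h (u(h, d) = (d + h) + 11 = 11 + d + h)
b(f) = f²
b(u(-8, 3))/((Y/2848)) = (11 + 3 - 8)²/((84/2848)) = 6²/((84*(1/2848))) = 36/(21/712) = 36*(712/21) = 8544/7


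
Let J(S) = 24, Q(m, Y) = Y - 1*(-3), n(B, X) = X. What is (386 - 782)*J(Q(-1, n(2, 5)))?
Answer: -9504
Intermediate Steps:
Q(m, Y) = 3 + Y (Q(m, Y) = Y + 3 = 3 + Y)
(386 - 782)*J(Q(-1, n(2, 5))) = (386 - 782)*24 = -396*24 = -9504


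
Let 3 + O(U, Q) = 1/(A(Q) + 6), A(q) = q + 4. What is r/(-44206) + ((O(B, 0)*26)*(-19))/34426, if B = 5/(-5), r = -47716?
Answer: 4265001329/3804589390 ≈ 1.1210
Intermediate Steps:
A(q) = 4 + q
B = -1 (B = 5*(-⅕) = -1)
O(U, Q) = -3 + 1/(10 + Q) (O(U, Q) = -3 + 1/((4 + Q) + 6) = -3 + 1/(10 + Q))
r/(-44206) + ((O(B, 0)*26)*(-19))/34426 = -47716/(-44206) + ((((-29 - 3*0)/(10 + 0))*26)*(-19))/34426 = -47716*(-1/44206) + ((((-29 + 0)/10)*26)*(-19))*(1/34426) = 23858/22103 + ((((⅒)*(-29))*26)*(-19))*(1/34426) = 23858/22103 + (-29/10*26*(-19))*(1/34426) = 23858/22103 - 377/5*(-19)*(1/34426) = 23858/22103 + (7163/5)*(1/34426) = 23858/22103 + 7163/172130 = 4265001329/3804589390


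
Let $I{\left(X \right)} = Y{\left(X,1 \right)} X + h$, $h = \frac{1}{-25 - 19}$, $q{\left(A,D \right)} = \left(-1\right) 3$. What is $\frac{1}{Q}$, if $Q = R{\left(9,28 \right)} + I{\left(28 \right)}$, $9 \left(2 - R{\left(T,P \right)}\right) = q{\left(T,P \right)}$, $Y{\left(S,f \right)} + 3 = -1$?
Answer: $- \frac{132}{14479} \approx -0.0091166$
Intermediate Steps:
$q{\left(A,D \right)} = -3$
$Y{\left(S,f \right)} = -4$ ($Y{\left(S,f \right)} = -3 - 1 = -4$)
$h = - \frac{1}{44}$ ($h = \frac{1}{-44} = - \frac{1}{44} \approx -0.022727$)
$R{\left(T,P \right)} = \frac{7}{3}$ ($R{\left(T,P \right)} = 2 - - \frac{1}{3} = 2 + \frac{1}{3} = \frac{7}{3}$)
$I{\left(X \right)} = - \frac{1}{44} - 4 X$ ($I{\left(X \right)} = - 4 X - \frac{1}{44} = - \frac{1}{44} - 4 X$)
$Q = - \frac{14479}{132}$ ($Q = \frac{7}{3} - \frac{4929}{44} = - \frac{14479}{132} \approx -109.69$)
$\frac{1}{Q} = \frac{1}{- \frac{14479}{132}} = - \frac{132}{14479}$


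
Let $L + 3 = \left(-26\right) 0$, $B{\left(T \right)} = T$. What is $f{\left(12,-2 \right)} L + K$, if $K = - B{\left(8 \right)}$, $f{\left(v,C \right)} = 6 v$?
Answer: $-224$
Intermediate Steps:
$L = -3$ ($L = -3 - 0 = -3 + 0 = -3$)
$K = -8$ ($K = \left(-1\right) 8 = -8$)
$f{\left(12,-2 \right)} L + K = 6 \cdot 12 \left(-3\right) - 8 = 72 \left(-3\right) - 8 = -216 - 8 = -224$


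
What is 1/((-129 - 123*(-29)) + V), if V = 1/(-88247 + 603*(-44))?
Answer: 114779/394610201 ≈ 0.00029087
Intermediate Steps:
V = -1/114779 (V = 1/(-88247 - 26532) = 1/(-114779) = -1/114779 ≈ -8.7124e-6)
1/((-129 - 123*(-29)) + V) = 1/((-129 - 123*(-29)) - 1/114779) = 1/((-129 + 3567) - 1/114779) = 1/(3438 - 1/114779) = 1/(394610201/114779) = 114779/394610201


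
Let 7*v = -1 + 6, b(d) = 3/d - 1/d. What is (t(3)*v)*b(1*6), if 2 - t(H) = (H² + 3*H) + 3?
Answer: -95/21 ≈ -4.5238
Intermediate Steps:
t(H) = -1 - H² - 3*H (t(H) = 2 - ((H² + 3*H) + 3) = 2 - (3 + H² + 3*H) = 2 + (-3 - H² - 3*H) = -1 - H² - 3*H)
b(d) = 2/d
v = 5/7 (v = (-1 + 6)/7 = (⅐)*5 = 5/7 ≈ 0.71429)
(t(3)*v)*b(1*6) = ((-1 - 1*3² - 3*3)*(5/7))*(2/((1*6))) = ((-1 - 1*9 - 9)*(5/7))*(2/6) = ((-1 - 9 - 9)*(5/7))*(2*(⅙)) = -19*5/7*(⅓) = -95/7*⅓ = -95/21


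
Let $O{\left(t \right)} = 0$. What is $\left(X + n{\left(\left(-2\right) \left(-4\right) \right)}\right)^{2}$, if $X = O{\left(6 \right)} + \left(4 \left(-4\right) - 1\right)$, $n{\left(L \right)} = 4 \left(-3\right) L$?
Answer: $12769$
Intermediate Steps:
$n{\left(L \right)} = - 12 L$
$X = -17$ ($X = 0 + \left(4 \left(-4\right) - 1\right) = 0 - 17 = -17$)
$\left(X + n{\left(\left(-2\right) \left(-4\right) \right)}\right)^{2} = \left(-17 - 12 \left(\left(-2\right) \left(-4\right)\right)\right)^{2} = \left(-17 - 96\right)^{2} = \left(-113\right)^{2} = 12769$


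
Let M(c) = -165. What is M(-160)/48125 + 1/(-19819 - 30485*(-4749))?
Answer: -716680213/209031984000 ≈ -0.0034286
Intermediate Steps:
M(-160)/48125 + 1/(-19819 - 30485*(-4749)) = -165/48125 + 1/(-19819 - 30485*(-4749)) = -165*1/48125 - 1/4749/(-50304) = -3/875 - 1/50304*(-1/4749) = -3/875 + 1/238893696 = -716680213/209031984000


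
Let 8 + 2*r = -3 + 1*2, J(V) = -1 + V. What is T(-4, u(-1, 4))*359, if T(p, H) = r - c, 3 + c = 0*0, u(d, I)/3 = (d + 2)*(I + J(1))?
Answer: -1077/2 ≈ -538.50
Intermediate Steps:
r = -9/2 (r = -4 + (-3 + 1*2)/2 = -4 + (-3 + 2)/2 = -4 + (1/2)*(-1) = -4 - 1/2 = -9/2 ≈ -4.5000)
u(d, I) = 3*I*(2 + d) (u(d, I) = 3*((d + 2)*(I + (-1 + 1))) = 3*((2 + d)*(I + 0)) = 3*((2 + d)*I) = 3*(I*(2 + d)) = 3*I*(2 + d))
c = -3 (c = -3 + 0*0 = -3 + 0 = -3)
T(p, H) = -3/2 (T(p, H) = -9/2 - 1*(-3) = -9/2 + 3 = -3/2)
T(-4, u(-1, 4))*359 = -3/2*359 = -1077/2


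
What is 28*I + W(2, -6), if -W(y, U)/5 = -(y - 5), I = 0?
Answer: -15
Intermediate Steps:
W(y, U) = -25 + 5*y (W(y, U) = -(-5)*(y - 5) = -(-5)*(-5 + y) = -5*(5 - y) = -25 + 5*y)
28*I + W(2, -6) = 28*0 + (-25 + 5*2) = 0 + (-25 + 10) = 0 - 15 = -15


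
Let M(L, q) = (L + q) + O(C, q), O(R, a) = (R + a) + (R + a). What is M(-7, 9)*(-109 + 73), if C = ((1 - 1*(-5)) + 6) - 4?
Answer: -1296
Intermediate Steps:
C = 8 (C = ((1 + 5) + 6) - 4 = (6 + 6) - 4 = 12 - 4 = 8)
O(R, a) = 2*R + 2*a
M(L, q) = 16 + L + 3*q (M(L, q) = (L + q) + (2*8 + 2*q) = (L + q) + (16 + 2*q) = 16 + L + 3*q)
M(-7, 9)*(-109 + 73) = (16 - 7 + 3*9)*(-109 + 73) = (16 - 7 + 27)*(-36) = 36*(-36) = -1296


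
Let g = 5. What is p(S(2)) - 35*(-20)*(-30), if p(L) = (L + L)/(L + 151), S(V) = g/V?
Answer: -6446990/307 ≈ -21000.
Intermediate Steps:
S(V) = 5/V
p(L) = 2*L/(151 + L) (p(L) = (2*L)/(151 + L) = 2*L/(151 + L))
p(S(2)) - 35*(-20)*(-30) = 2*(5/2)/(151 + 5/2) - 35*(-20)*(-30) = 2*(5*(½))/(151 + 5*(½)) + 700*(-30) = 2*(5/2)/(151 + 5/2) - 21000 = 2*(5/2)/(307/2) - 21000 = 2*(5/2)*(2/307) - 21000 = 10/307 - 21000 = -6446990/307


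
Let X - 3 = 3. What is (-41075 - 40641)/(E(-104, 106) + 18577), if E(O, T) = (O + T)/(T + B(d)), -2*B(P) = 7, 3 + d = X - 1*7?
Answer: -16751780/3808289 ≈ -4.3988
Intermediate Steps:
X = 6 (X = 3 + 3 = 6)
d = -4 (d = -3 + (6 - 1*7) = -3 + (6 - 7) = -3 - 1 = -4)
B(P) = -7/2 (B(P) = -½*7 = -7/2)
E(O, T) = (O + T)/(-7/2 + T) (E(O, T) = (O + T)/(T - 7/2) = (O + T)/(-7/2 + T))
(-41075 - 40641)/(E(-104, 106) + 18577) = (-41075 - 40641)/(2*(-104 + 106)/(-7 + 2*106) + 18577) = -81716/(2*2/(-7 + 212) + 18577) = -81716/(2*2/205 + 18577) = -81716/(2*(1/205)*2 + 18577) = -81716/(4/205 + 18577) = -81716/3808289/205 = -81716*205/3808289 = -16751780/3808289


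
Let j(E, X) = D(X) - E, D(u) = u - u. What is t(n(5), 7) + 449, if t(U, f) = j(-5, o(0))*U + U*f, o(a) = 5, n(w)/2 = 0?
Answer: 449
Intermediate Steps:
D(u) = 0
n(w) = 0 (n(w) = 2*0 = 0)
j(E, X) = -E (j(E, X) = 0 - E = -E)
t(U, f) = 5*U + U*f (t(U, f) = (-1*(-5))*U + U*f = 5*U + U*f)
t(n(5), 7) + 449 = 0*(5 + 7) + 449 = 0*12 + 449 = 0 + 449 = 449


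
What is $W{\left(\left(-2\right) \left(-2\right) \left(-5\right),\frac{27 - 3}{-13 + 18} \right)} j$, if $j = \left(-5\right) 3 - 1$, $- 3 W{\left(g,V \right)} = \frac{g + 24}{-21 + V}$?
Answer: $- \frac{320}{243} \approx -1.3169$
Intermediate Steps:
$W{\left(g,V \right)} = - \frac{24 + g}{3 \left(-21 + V\right)}$ ($W{\left(g,V \right)} = - \frac{\left(g + 24\right) \frac{1}{-21 + V}}{3} = - \frac{\left(24 + g\right) \frac{1}{-21 + V}}{3} = - \frac{\frac{1}{-21 + V} \left(24 + g\right)}{3} = - \frac{24 + g}{3 \left(-21 + V\right)}$)
$j = -16$ ($j = -15 - 1 = -16$)
$W{\left(\left(-2\right) \left(-2\right) \left(-5\right),\frac{27 - 3}{-13 + 18} \right)} j = \frac{-24 - \left(-2\right) \left(-2\right) \left(-5\right)}{3 \left(-21 + \frac{27 - 3}{-13 + 18}\right)} \left(-16\right) = \frac{-24 - 4 \left(-5\right)}{3 \left(-21 + \frac{24}{5}\right)} \left(-16\right) = \frac{-24 - -20}{3 \left(-21 + 24 \cdot \frac{1}{5}\right)} \left(-16\right) = \frac{-24 + 20}{3 \left(-21 + \frac{24}{5}\right)} \left(-16\right) = \frac{1}{3} \frac{1}{- \frac{81}{5}} \left(-4\right) \left(-16\right) = \frac{1}{3} \left(- \frac{5}{81}\right) \left(-4\right) \left(-16\right) = \frac{20}{243} \left(-16\right) = - \frac{320}{243}$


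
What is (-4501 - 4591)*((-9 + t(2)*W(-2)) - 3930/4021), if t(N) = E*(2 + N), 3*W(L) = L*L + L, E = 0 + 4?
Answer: -75599980/12063 ≈ -6267.1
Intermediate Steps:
E = 4
W(L) = L/3 + L**2/3 (W(L) = (L*L + L)/3 = (L**2 + L)/3 = (L + L**2)/3 = L/3 + L**2/3)
t(N) = 8 + 4*N (t(N) = 4*(2 + N) = 8 + 4*N)
(-4501 - 4591)*((-9 + t(2)*W(-2)) - 3930/4021) = (-4501 - 4591)*((-9 + (8 + 4*2)*((1/3)*(-2)*(1 - 2))) - 3930/4021) = -9092*((-9 + (8 + 8)*((1/3)*(-2)*(-1))) - 3930*1/4021) = -9092*((-9 + 16*(2/3)) - 3930/4021) = -9092*((-9 + 32/3) - 3930/4021) = -9092*(5/3 - 3930/4021) = -9092*8315/12063 = -75599980/12063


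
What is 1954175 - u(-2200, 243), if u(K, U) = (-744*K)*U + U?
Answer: -395788468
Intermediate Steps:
u(K, U) = U - 744*K*U (u(K, U) = -744*K*U + U = U - 744*K*U)
1954175 - u(-2200, 243) = 1954175 - 243*(1 - 744*(-2200)) = 1954175 - 243*(1 + 1636800) = 1954175 - 243*1636801 = 1954175 - 1*397742643 = 1954175 - 397742643 = -395788468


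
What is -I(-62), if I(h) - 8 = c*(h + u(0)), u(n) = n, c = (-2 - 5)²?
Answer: 3030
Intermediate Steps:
c = 49 (c = (-7)² = 49)
I(h) = 8 + 49*h (I(h) = 8 + 49*(h + 0) = 8 + 49*h)
-I(-62) = -(8 + 49*(-62)) = -(8 - 3038) = -1*(-3030) = 3030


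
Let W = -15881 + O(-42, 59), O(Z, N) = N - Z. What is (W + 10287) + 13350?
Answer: 7857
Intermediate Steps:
W = -15780 (W = -15881 + (59 - 1*(-42)) = -15881 + (59 + 42) = -15881 + 101 = -15780)
(W + 10287) + 13350 = (-15780 + 10287) + 13350 = -5493 + 13350 = 7857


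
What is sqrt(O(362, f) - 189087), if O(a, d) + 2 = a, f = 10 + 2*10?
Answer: I*sqrt(188727) ≈ 434.43*I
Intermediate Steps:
f = 30 (f = 10 + 20 = 30)
O(a, d) = -2 + a
sqrt(O(362, f) - 189087) = sqrt((-2 + 362) - 189087) = sqrt(360 - 189087) = sqrt(-188727) = I*sqrt(188727)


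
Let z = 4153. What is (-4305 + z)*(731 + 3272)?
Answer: -608456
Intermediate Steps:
(-4305 + z)*(731 + 3272) = (-4305 + 4153)*(731 + 3272) = -152*4003 = -608456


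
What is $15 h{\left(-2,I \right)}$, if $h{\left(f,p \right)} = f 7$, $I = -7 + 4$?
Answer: $-210$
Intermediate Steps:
$I = -3$
$h{\left(f,p \right)} = 7 f$
$15 h{\left(-2,I \right)} = 15 \cdot 7 \left(-2\right) = 15 \left(-14\right) = -210$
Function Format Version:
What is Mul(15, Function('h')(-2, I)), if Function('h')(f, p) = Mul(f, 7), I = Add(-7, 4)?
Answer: -210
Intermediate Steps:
I = -3
Function('h')(f, p) = Mul(7, f)
Mul(15, Function('h')(-2, I)) = Mul(15, Mul(7, -2)) = Mul(15, -14) = -210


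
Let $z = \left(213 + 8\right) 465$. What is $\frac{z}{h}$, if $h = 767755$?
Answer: $\frac{20553}{153551} \approx 0.13385$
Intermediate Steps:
$z = 102765$ ($z = 221 \cdot 465 = 102765$)
$\frac{z}{h} = \frac{102765}{767755} = 102765 \cdot \frac{1}{767755} = \frac{20553}{153551}$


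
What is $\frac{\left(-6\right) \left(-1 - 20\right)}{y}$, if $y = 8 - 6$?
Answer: $63$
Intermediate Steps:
$y = 2$
$\frac{\left(-6\right) \left(-1 - 20\right)}{y} = \frac{\left(-6\right) \left(-1 - 20\right)}{2} = - 6 \left(-1 - 20\right) \frac{1}{2} = \left(-6\right) \left(-21\right) \frac{1}{2} = 126 \cdot \frac{1}{2} = 63$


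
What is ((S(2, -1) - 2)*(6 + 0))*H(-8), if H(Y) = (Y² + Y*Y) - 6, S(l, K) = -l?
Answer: -2928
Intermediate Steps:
H(Y) = -6 + 2*Y² (H(Y) = (Y² + Y²) - 6 = 2*Y² - 6 = -6 + 2*Y²)
((S(2, -1) - 2)*(6 + 0))*H(-8) = ((-1*2 - 2)*(6 + 0))*(-6 + 2*(-8)²) = ((-2 - 2)*6)*(-6 + 2*64) = (-4*6)*(-6 + 128) = -24*122 = -2928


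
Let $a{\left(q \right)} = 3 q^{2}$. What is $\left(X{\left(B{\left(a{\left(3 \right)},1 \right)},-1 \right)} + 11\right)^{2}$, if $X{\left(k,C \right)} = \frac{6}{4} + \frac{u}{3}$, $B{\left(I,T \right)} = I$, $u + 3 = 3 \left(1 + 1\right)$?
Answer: $\frac{729}{4} \approx 182.25$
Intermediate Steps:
$u = 3$ ($u = -3 + 3 \left(1 + 1\right) = -3 + 3 \cdot 2 = -3 + 6 = 3$)
$X{\left(k,C \right)} = \frac{5}{2}$ ($X{\left(k,C \right)} = \frac{6}{4} + \frac{3}{3} = 6 \cdot \frac{1}{4} + 3 \cdot \frac{1}{3} = \frac{3}{2} + 1 = \frac{5}{2}$)
$\left(X{\left(B{\left(a{\left(3 \right)},1 \right)},-1 \right)} + 11\right)^{2} = \left(\frac{5}{2} + 11\right)^{2} = \left(\frac{27}{2}\right)^{2} = \frac{729}{4}$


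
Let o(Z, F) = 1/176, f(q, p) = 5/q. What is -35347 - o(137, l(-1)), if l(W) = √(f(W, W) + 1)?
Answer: -6221073/176 ≈ -35347.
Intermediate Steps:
l(W) = √(1 + 5/W) (l(W) = √(5/W + 1) = √(1 + 5/W))
o(Z, F) = 1/176
-35347 - o(137, l(-1)) = -35347 - 1*1/176 = -35347 - 1/176 = -6221073/176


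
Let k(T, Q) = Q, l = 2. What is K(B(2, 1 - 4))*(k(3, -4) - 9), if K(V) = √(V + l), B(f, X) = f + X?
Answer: -13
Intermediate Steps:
B(f, X) = X + f
K(V) = √(2 + V) (K(V) = √(V + 2) = √(2 + V))
K(B(2, 1 - 4))*(k(3, -4) - 9) = √(2 + ((1 - 4) + 2))*(-4 - 9) = √(2 + (-3 + 2))*(-13) = √(2 - 1)*(-13) = √1*(-13) = 1*(-13) = -13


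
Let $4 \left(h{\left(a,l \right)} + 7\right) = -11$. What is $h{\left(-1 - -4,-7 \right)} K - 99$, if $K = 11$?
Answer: $- \frac{825}{4} \approx -206.25$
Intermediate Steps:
$h{\left(a,l \right)} = - \frac{39}{4}$ ($h{\left(a,l \right)} = -7 + \frac{1}{4} \left(-11\right) = -7 - \frac{11}{4} = - \frac{39}{4}$)
$h{\left(-1 - -4,-7 \right)} K - 99 = \left(- \frac{39}{4}\right) 11 - 99 = - \frac{429}{4} - 99 = - \frac{825}{4}$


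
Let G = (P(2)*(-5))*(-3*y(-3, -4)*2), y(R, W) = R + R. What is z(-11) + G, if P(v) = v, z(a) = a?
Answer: -371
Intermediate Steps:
y(R, W) = 2*R
G = -360 (G = (2*(-5))*(-6*(-3)*2) = -10*(-3*(-6))*2 = -180*2 = -10*36 = -360)
z(-11) + G = -11 - 360 = -371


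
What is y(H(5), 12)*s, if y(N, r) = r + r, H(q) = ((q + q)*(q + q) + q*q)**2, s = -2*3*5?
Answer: -720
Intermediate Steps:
s = -30 (s = -6*5 = -30)
H(q) = 25*q**4 (H(q) = ((2*q)*(2*q) + q**2)**2 = (4*q**2 + q**2)**2 = (5*q**2)**2 = 25*q**4)
y(N, r) = 2*r
y(H(5), 12)*s = (2*12)*(-30) = 24*(-30) = -720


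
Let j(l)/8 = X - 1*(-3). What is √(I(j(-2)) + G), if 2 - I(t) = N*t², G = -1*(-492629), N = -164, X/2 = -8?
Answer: √2266455 ≈ 1505.5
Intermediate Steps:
X = -16 (X = 2*(-8) = -16)
j(l) = -104 (j(l) = 8*(-16 - 1*(-3)) = 8*(-16 + 3) = 8*(-13) = -104)
G = 492629
I(t) = 2 + 164*t² (I(t) = 2 - (-164)*t² = 2 + 164*t²)
√(I(j(-2)) + G) = √((2 + 164*(-104)²) + 492629) = √((2 + 164*10816) + 492629) = √((2 + 1773824) + 492629) = √(1773826 + 492629) = √2266455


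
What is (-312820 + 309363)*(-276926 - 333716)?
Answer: 2110989394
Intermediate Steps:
(-312820 + 309363)*(-276926 - 333716) = -3457*(-610642) = 2110989394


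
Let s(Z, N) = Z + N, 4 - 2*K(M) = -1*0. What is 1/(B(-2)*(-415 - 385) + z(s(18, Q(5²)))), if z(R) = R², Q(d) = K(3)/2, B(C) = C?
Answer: 1/1961 ≈ 0.00050994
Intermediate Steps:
K(M) = 2 (K(M) = 2 - (-1)*0/2 = 2 - ½*0 = 2 + 0 = 2)
Q(d) = 1 (Q(d) = 2/2 = 2*(½) = 1)
s(Z, N) = N + Z
1/(B(-2)*(-415 - 385) + z(s(18, Q(5²)))) = 1/(-2*(-415 - 385) + (1 + 18)²) = 1/(-2*(-800) + 19²) = 1/(1600 + 361) = 1/1961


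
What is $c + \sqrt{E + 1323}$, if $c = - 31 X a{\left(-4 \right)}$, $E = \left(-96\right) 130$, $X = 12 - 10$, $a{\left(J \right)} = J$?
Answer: $248 + i \sqrt{11157} \approx 248.0 + 105.63 i$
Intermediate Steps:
$X = 2$
$E = -12480$
$c = 248$ ($c = \left(-31\right) 2 \left(-4\right) = \left(-62\right) \left(-4\right) = 248$)
$c + \sqrt{E + 1323} = 248 + \sqrt{-12480 + 1323} = 248 + \sqrt{-11157} = 248 + i \sqrt{11157}$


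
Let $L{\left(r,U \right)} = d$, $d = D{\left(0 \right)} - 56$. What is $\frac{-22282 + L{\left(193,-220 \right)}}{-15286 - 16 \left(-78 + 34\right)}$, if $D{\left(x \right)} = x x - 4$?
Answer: $\frac{11171}{7291} \approx 1.5322$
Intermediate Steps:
$D{\left(x \right)} = -4 + x^{2}$ ($D{\left(x \right)} = x^{2} - 4 = -4 + x^{2}$)
$d = -60$ ($d = \left(-4 + 0^{2}\right) - 56 = \left(-4 + 0\right) - 56 = -4 - 56 = -60$)
$L{\left(r,U \right)} = -60$
$\frac{-22282 + L{\left(193,-220 \right)}}{-15286 - 16 \left(-78 + 34\right)} = \frac{-22282 - 60}{-15286 - 16 \left(-78 + 34\right)} = - \frac{22342}{-15286 - -704} = - \frac{22342}{-15286 + 704} = - \frac{22342}{-14582} = \left(-22342\right) \left(- \frac{1}{14582}\right) = \frac{11171}{7291}$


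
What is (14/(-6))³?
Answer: -343/27 ≈ -12.704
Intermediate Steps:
(14/(-6))³ = (14*(-⅙))³ = (-7/3)³ = -343/27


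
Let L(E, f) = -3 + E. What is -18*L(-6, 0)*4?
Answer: 648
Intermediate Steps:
-18*L(-6, 0)*4 = -18*(-3 - 6)*4 = -18*(-9)*4 = 162*4 = 648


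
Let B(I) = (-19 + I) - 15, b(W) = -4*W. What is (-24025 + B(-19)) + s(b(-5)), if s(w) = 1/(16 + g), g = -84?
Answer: -1637305/68 ≈ -24078.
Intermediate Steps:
s(w) = -1/68 (s(w) = 1/(16 - 84) = 1/(-68) = -1/68)
B(I) = -34 + I
(-24025 + B(-19)) + s(b(-5)) = (-24025 + (-34 - 19)) - 1/68 = (-24025 - 53) - 1/68 = -24078 - 1/68 = -1637305/68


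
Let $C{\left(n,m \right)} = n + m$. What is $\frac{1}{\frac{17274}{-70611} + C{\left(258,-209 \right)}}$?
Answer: $\frac{23537}{1147555} \approx 0.020511$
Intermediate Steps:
$C{\left(n,m \right)} = m + n$
$\frac{1}{\frac{17274}{-70611} + C{\left(258,-209 \right)}} = \frac{1}{\frac{17274}{-70611} + \left(-209 + 258\right)} = \frac{1}{17274 \left(- \frac{1}{70611}\right) + 49} = \frac{1}{- \frac{5758}{23537} + 49} = \frac{1}{\frac{1147555}{23537}} = \frac{23537}{1147555}$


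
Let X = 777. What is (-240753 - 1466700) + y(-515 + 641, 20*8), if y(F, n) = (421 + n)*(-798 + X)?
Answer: -1719654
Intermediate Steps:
y(F, n) = -8841 - 21*n (y(F, n) = (421 + n)*(-798 + 777) = (421 + n)*(-21) = -8841 - 21*n)
(-240753 - 1466700) + y(-515 + 641, 20*8) = (-240753 - 1466700) + (-8841 - 420*8) = -1707453 + (-8841 - 21*160) = -1707453 + (-8841 - 3360) = -1707453 - 12201 = -1719654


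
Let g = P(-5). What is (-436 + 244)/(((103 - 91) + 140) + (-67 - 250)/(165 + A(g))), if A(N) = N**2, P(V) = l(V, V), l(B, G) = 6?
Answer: -38592/30235 ≈ -1.2764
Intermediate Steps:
P(V) = 6
g = 6
(-436 + 244)/(((103 - 91) + 140) + (-67 - 250)/(165 + A(g))) = (-436 + 244)/(((103 - 91) + 140) + (-67 - 250)/(165 + 6**2)) = -192/((12 + 140) - 317/(165 + 36)) = -192/(152 - 317/201) = -192/30235/201 = -192*201/30235 = -38592/30235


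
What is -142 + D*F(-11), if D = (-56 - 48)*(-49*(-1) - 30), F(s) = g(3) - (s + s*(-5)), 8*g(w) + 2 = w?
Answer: 86555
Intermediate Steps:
g(w) = -¼ + w/8
F(s) = ⅛ + 4*s (F(s) = (-¼ + (⅛)*3) - (s + s*(-5)) = (-¼ + 3/8) - (s - 5*s) = ⅛ - (-4)*s = ⅛ + 4*s)
D = -1976 (D = -104*(49 - 30) = -104*19 = -1976)
-142 + D*F(-11) = -142 - 1976*(⅛ + 4*(-11)) = -142 - 1976*(⅛ - 44) = -142 - 1976*(-351/8) = -142 + 86697 = 86555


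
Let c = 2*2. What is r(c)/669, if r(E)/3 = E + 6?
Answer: 10/223 ≈ 0.044843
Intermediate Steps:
c = 4
r(E) = 18 + 3*E (r(E) = 3*(E + 6) = 3*(6 + E) = 18 + 3*E)
r(c)/669 = (18 + 3*4)/669 = (18 + 12)*(1/669) = 30*(1/669) = 10/223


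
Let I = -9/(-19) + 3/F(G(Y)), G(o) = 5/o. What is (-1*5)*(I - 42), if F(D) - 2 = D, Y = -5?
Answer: 3660/19 ≈ 192.63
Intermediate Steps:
F(D) = 2 + D
I = 66/19 (I = -9/(-19) + 3/(2 + 5/(-5)) = -9*(-1/19) + 3/(2 + 5*(-1/5)) = 9/19 + 3/(2 - 1) = 9/19 + 3/1 = 9/19 + 3*1 = 9/19 + 3 = 66/19 ≈ 3.4737)
(-1*5)*(I - 42) = (-1*5)*(66/19 - 42) = -5*(-732/19) = 3660/19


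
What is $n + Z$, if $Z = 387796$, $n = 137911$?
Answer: $525707$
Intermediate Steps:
$n + Z = 137911 + 387796 = 525707$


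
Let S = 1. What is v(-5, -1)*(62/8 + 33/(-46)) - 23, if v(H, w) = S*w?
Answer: -2763/92 ≈ -30.033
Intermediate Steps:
v(H, w) = w (v(H, w) = 1*w = w)
v(-5, -1)*(62/8 + 33/(-46)) - 23 = -(62/8 + 33/(-46)) - 23 = -(62*(⅛) + 33*(-1/46)) - 23 = -(31/4 - 33/46) - 23 = -1*647/92 - 23 = -647/92 - 23 = -2763/92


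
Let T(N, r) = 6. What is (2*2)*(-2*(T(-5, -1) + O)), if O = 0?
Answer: -48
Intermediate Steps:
(2*2)*(-2*(T(-5, -1) + O)) = (2*2)*(-2*(6 + 0)) = 4*(-2*6) = 4*(-12) = -48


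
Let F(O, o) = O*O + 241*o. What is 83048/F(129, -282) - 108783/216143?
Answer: -23533096207/11092674903 ≈ -2.1215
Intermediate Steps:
F(O, o) = O² + 241*o
83048/F(129, -282) - 108783/216143 = 83048/(129² + 241*(-282)) - 108783/216143 = 83048/(16641 - 67962) - 108783*1/216143 = 83048/(-51321) - 108783/216143 = 83048*(-1/51321) - 108783/216143 = -83048/51321 - 108783/216143 = -23533096207/11092674903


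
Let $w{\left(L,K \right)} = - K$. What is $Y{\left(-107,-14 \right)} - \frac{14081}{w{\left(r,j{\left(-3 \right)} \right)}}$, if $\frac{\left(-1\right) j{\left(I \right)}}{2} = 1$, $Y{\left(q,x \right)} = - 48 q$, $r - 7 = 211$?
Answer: $- \frac{3809}{2} \approx -1904.5$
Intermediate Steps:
$r = 218$ ($r = 7 + 211 = 218$)
$j{\left(I \right)} = -2$ ($j{\left(I \right)} = \left(-2\right) 1 = -2$)
$Y{\left(-107,-14 \right)} - \frac{14081}{w{\left(r,j{\left(-3 \right)} \right)}} = \left(-48\right) \left(-107\right) - \frac{14081}{\left(-1\right) \left(-2\right)} = 5136 - \frac{14081}{2} = - \frac{3809}{2}$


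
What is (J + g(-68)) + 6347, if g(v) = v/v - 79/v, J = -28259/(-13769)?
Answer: 849512997/133756 ≈ 6351.2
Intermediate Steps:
J = 4037/1967 (J = -28259*(-1/13769) = 4037/1967 ≈ 2.0524)
g(v) = 1 - 79/v
(J + g(-68)) + 6347 = (4037/1967 + (-79 - 68)/(-68)) + 6347 = (4037/1967 - 1/68*(-147)) + 6347 = (4037/1967 + 147/68) + 6347 = 563665/133756 + 6347 = 849512997/133756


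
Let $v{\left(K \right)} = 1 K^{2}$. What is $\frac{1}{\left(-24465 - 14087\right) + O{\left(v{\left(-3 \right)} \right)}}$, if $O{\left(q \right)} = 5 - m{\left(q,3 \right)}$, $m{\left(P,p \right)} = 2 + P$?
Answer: $- \frac{1}{38558} \approx -2.5935 \cdot 10^{-5}$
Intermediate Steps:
$v{\left(K \right)} = K^{2}$
$O{\left(q \right)} = 3 - q$ ($O{\left(q \right)} = 5 - \left(2 + q\right) = 3 - q$)
$\frac{1}{\left(-24465 - 14087\right) + O{\left(v{\left(-3 \right)} \right)}} = \frac{1}{\left(-24465 - 14087\right) + \left(3 - \left(-3\right)^{2}\right)} = \frac{1}{-38552 + \left(3 - 9\right)} = \frac{1}{-38552 - 6} = \frac{1}{-38558} = - \frac{1}{38558}$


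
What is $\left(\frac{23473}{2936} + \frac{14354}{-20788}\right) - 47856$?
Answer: $- \frac{730094154207}{15258392} \approx -47849.0$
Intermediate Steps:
$\left(\frac{23473}{2936} + \frac{14354}{-20788}\right) - 47856 = \left(23473 \cdot \frac{1}{2936} + 14354 \left(- \frac{1}{20788}\right)\right) - 47856 = \left(\frac{23473}{2936} - \frac{7177}{10394}\right) - 47856 = \frac{111453345}{15258392} - 47856 = - \frac{730094154207}{15258392}$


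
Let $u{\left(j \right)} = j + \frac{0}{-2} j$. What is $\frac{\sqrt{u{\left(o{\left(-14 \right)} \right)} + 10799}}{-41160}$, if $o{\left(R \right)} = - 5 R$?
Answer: $- \frac{\sqrt{10869}}{41160} \approx -0.0025329$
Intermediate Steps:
$u{\left(j \right)} = j$ ($u{\left(j \right)} = j + 0 \left(- \frac{1}{2}\right) j = j + 0 j = j + 0 = j$)
$\frac{\sqrt{u{\left(o{\left(-14 \right)} \right)} + 10799}}{-41160} = \frac{\sqrt{\left(-5\right) \left(-14\right) + 10799}}{-41160} = \sqrt{70 + 10799} \left(- \frac{1}{41160}\right) = \sqrt{10869} \left(- \frac{1}{41160}\right) = - \frac{\sqrt{10869}}{41160}$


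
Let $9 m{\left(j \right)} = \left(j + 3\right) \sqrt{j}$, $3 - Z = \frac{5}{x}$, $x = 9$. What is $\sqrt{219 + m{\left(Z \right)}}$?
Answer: $\frac{\sqrt{159651 + 147 \sqrt{22}}}{27} \approx 14.831$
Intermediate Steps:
$Z = \frac{22}{9}$ ($Z = 3 - \frac{5}{9} = \frac{22}{9} \approx 2.4444$)
$m{\left(j \right)} = \frac{\sqrt{j} \left(3 + j\right)}{9}$ ($m{\left(j \right)} = \frac{\left(j + 3\right) \sqrt{j}}{9} = \frac{\left(3 + j\right) \sqrt{j}}{9} = \frac{\sqrt{j} \left(3 + j\right)}{9}$)
$\sqrt{219 + m{\left(Z \right)}} = \sqrt{219 + \frac{\sqrt{\frac{22}{9}} \left(3 + \frac{22}{9}\right)}{9}} = \sqrt{219 + \frac{1}{9} \frac{\sqrt{22}}{3} \cdot \frac{49}{9}} = \sqrt{219 + \frac{49 \sqrt{22}}{243}}$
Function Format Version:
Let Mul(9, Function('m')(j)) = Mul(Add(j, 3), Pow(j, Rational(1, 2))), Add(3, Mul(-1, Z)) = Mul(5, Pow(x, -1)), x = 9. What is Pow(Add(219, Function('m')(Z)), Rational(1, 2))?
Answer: Mul(Rational(1, 27), Pow(Add(159651, Mul(147, Pow(22, Rational(1, 2)))), Rational(1, 2))) ≈ 14.831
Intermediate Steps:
Z = Rational(22, 9) (Z = Add(3, Mul(-1, Mul(5, Pow(9, -1)))) = Add(3, Mul(-1, Mul(5, Rational(1, 9)))) = Add(3, Mul(-1, Rational(5, 9))) = Add(3, Rational(-5, 9)) = Rational(22, 9) ≈ 2.4444)
Function('m')(j) = Mul(Rational(1, 9), Pow(j, Rational(1, 2)), Add(3, j)) (Function('m')(j) = Mul(Rational(1, 9), Mul(Add(j, 3), Pow(j, Rational(1, 2)))) = Mul(Rational(1, 9), Mul(Add(3, j), Pow(j, Rational(1, 2)))) = Mul(Rational(1, 9), Mul(Pow(j, Rational(1, 2)), Add(3, j))) = Mul(Rational(1, 9), Pow(j, Rational(1, 2)), Add(3, j)))
Pow(Add(219, Function('m')(Z)), Rational(1, 2)) = Pow(Add(219, Mul(Rational(1, 9), Pow(Rational(22, 9), Rational(1, 2)), Add(3, Rational(22, 9)))), Rational(1, 2)) = Pow(Add(219, Mul(Rational(1, 9), Mul(Rational(1, 3), Pow(22, Rational(1, 2))), Rational(49, 9))), Rational(1, 2)) = Pow(Add(219, Mul(Rational(49, 243), Pow(22, Rational(1, 2)))), Rational(1, 2))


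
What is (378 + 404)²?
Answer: 611524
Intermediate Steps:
(378 + 404)² = 782² = 611524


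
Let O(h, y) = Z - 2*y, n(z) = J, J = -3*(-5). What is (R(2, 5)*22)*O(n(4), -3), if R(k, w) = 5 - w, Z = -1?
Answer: 0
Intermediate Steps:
J = 15
n(z) = 15
O(h, y) = -1 - 2*y
(R(2, 5)*22)*O(n(4), -3) = ((5 - 1*5)*22)*(-1 - 2*(-3)) = ((5 - 5)*22)*(-1 + 6) = (0*22)*5 = 0*5 = 0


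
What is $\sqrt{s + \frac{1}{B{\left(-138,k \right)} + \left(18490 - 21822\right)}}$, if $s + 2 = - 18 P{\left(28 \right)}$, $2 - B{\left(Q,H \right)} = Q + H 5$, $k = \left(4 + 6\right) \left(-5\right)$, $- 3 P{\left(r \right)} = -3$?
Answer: $\frac{i \sqrt{173110222}}{2942} \approx 4.4722 i$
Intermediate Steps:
$P{\left(r \right)} = 1$ ($P{\left(r \right)} = \left(- \frac{1}{3}\right) \left(-3\right) = 1$)
$k = -50$ ($k = 10 \left(-5\right) = -50$)
$B{\left(Q,H \right)} = 2 - Q - 5 H$ ($B{\left(Q,H \right)} = 2 - \left(Q + H 5\right) = 2 - \left(Q + 5 H\right) = 2 - Q - 5 H$)
$s = -20$ ($s = -2 - 18 = -20$)
$\sqrt{s + \frac{1}{B{\left(-138,k \right)} + \left(18490 - 21822\right)}} = \sqrt{-20 + \frac{1}{\left(2 - -138 - -250\right) + \left(18490 - 21822\right)}} = \sqrt{-20 + \frac{1}{\left(2 + 138 + 250\right) + \left(18490 - 21822\right)}} = \sqrt{-20 + \frac{1}{390 - 3332}} = \sqrt{-20 + \frac{1}{-2942}} = \sqrt{-20 - \frac{1}{2942}} = \sqrt{- \frac{58841}{2942}} = \frac{i \sqrt{173110222}}{2942}$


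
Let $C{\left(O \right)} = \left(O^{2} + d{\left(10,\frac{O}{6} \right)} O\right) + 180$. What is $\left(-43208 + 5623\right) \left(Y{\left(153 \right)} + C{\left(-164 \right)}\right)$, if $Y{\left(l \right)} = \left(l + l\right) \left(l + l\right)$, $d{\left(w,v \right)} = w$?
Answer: $-4475321120$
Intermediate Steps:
$C{\left(O \right)} = 180 + O^{2} + 10 O$ ($C{\left(O \right)} = \left(O^{2} + 10 O\right) + 180 = 180 + O^{2} + 10 O$)
$Y{\left(l \right)} = 4 l^{2}$ ($Y{\left(l \right)} = 2 l 2 l = 4 l^{2}$)
$\left(-43208 + 5623\right) \left(Y{\left(153 \right)} + C{\left(-164 \right)}\right) = \left(-43208 + 5623\right) \left(4 \cdot 153^{2} + \left(180 + \left(-164\right)^{2} + 10 \left(-164\right)\right)\right) = - 37585 \left(4 \cdot 23409 + \left(180 + 26896 - 1640\right)\right) = - 37585 \left(93636 + 25436\right) = \left(-37585\right) 119072 = -4475321120$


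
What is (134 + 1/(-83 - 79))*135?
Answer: 108535/6 ≈ 18089.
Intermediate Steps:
(134 + 1/(-83 - 79))*135 = (134 + 1/(-162))*135 = (134 - 1/162)*135 = (21707/162)*135 = 108535/6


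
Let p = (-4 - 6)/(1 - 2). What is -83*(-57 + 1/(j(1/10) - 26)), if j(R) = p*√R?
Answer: 1576502/333 + 83*√10/666 ≈ 4734.6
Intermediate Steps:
p = 10 (p = -10/(-1) = -10*(-1) = 10)
j(R) = 10*√R
-83*(-57 + 1/(j(1/10) - 26)) = -83*(-57 + 1/(10*√(1/10) - 26)) = -83*(-57 + 1/(10*√(⅒) - 26)) = -83*(-57 + 1/(10*(√10/10) - 26)) = -83*(-57 + 1/(√10 - 26)) = -83*(-57 + 1/(-26 + √10)) = 4731 - 83/(-26 + √10)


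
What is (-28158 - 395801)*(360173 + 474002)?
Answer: -353655998825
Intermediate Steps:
(-28158 - 395801)*(360173 + 474002) = -423959*834175 = -353655998825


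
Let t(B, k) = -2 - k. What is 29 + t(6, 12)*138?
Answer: -1903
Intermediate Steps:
29 + t(6, 12)*138 = 29 + (-2 - 1*12)*138 = 29 + (-2 - 12)*138 = 29 - 14*138 = 29 - 1932 = -1903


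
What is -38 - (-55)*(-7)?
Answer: -423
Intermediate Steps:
-38 - (-55)*(-7) = -38 - 11*35 = -38 - 385 = -423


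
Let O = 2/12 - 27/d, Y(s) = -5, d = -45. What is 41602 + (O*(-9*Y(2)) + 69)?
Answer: 83411/2 ≈ 41706.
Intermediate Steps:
O = 23/30 (O = 2/12 - 27/(-45) = 2*(1/12) - 27*(-1/45) = 1/6 + 3/5 = 23/30 ≈ 0.76667)
41602 + (O*(-9*Y(2)) + 69) = 41602 + (23*(-9*(-5))/30 + 69) = 41602 + ((23/30)*45 + 69) = 41602 + (69/2 + 69) = 41602 + 207/2 = 83411/2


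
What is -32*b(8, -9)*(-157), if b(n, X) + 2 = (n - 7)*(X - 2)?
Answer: -65312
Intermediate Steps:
b(n, X) = -2 + (-7 + n)*(-2 + X) (b(n, X) = -2 + (n - 7)*(X - 2) = -2 + (-7 + n)*(-2 + X))
-32*b(8, -9)*(-157) = -32*(12 - 7*(-9) - 2*8 - 9*8)*(-157) = -32*(12 + 63 - 16 - 72)*(-157) = -32*(-13)*(-157) = 416*(-157) = -65312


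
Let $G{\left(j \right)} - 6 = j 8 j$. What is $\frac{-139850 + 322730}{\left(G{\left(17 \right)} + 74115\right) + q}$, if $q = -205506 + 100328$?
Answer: $- \frac{36576}{5749} \approx -6.3622$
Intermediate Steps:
$G{\left(j \right)} = 6 + 8 j^{2}$ ($G{\left(j \right)} = 6 + j 8 j = 6 + 8 j j = 6 + 8 j^{2}$)
$q = -105178$
$\frac{-139850 + 322730}{\left(G{\left(17 \right)} + 74115\right) + q} = \frac{-139850 + 322730}{\left(\left(6 + 8 \cdot 17^{2}\right) + 74115\right) - 105178} = \frac{182880}{\left(\left(6 + 8 \cdot 289\right) + 74115\right) - 105178} = \frac{182880}{\left(\left(6 + 2312\right) + 74115\right) - 105178} = \frac{182880}{\left(2318 + 74115\right) - 105178} = \frac{182880}{76433 - 105178} = \frac{182880}{-28745} = 182880 \left(- \frac{1}{28745}\right) = - \frac{36576}{5749}$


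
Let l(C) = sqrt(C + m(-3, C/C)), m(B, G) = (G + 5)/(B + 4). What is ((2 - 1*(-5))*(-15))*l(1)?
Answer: -105*sqrt(7) ≈ -277.80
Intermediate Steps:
m(B, G) = (5 + G)/(4 + B)
l(C) = sqrt(6 + C) (l(C) = sqrt(C + (5 + C/C)/(4 - 3)) = sqrt(C + (5 + 1)/1) = sqrt(C + 1*6) = sqrt(C + 6) = sqrt(6 + C))
((2 - 1*(-5))*(-15))*l(1) = ((2 - 1*(-5))*(-15))*sqrt(6 + 1) = ((2 + 5)*(-15))*sqrt(7) = (7*(-15))*sqrt(7) = -105*sqrt(7)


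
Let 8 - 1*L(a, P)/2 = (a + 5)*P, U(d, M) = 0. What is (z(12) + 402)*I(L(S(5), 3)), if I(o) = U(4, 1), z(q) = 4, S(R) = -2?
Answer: 0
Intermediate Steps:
L(a, P) = 16 - 2*P*(5 + a) (L(a, P) = 16 - 2*(a + 5)*P = 16 - 2*(5 + a)*P = 16 - 2*P*(5 + a))
I(o) = 0
(z(12) + 402)*I(L(S(5), 3)) = (4 + 402)*0 = 406*0 = 0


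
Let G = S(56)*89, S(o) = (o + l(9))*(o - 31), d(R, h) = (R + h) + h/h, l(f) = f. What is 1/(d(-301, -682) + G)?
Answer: 1/143643 ≈ 6.9617e-6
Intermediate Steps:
d(R, h) = 1 + R + h (d(R, h) = (R + h) + 1 = 1 + R + h)
S(o) = (-31 + o)*(9 + o) (S(o) = (o + 9)*(o - 31) = (9 + o)*(-31 + o) = (-31 + o)*(9 + o))
G = 144625 (G = (-279 + 56² - 22*56)*89 = (-279 + 3136 - 1232)*89 = 1625*89 = 144625)
1/(d(-301, -682) + G) = 1/((1 - 301 - 682) + 144625) = 1/(-982 + 144625) = 1/143643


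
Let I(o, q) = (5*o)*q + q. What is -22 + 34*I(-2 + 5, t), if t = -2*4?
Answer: -4374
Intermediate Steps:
t = -8
I(o, q) = q + 5*o*q (I(o, q) = 5*o*q + q = q + 5*o*q)
-22 + 34*I(-2 + 5, t) = -22 + 34*(-8*(1 + 5*(-2 + 5))) = -22 + 34*(-8*(1 + 5*3)) = -22 + 34*(-8*(1 + 15)) = -22 + 34*(-8*16) = -22 + 34*(-128) = -22 - 4352 = -4374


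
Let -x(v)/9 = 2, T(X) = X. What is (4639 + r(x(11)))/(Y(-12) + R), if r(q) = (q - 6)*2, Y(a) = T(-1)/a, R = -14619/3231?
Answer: -19778028/19133 ≈ -1033.7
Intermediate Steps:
R = -4873/1077 (R = -14619*1/3231 = -4873/1077 ≈ -4.5246)
Y(a) = -1/a
x(v) = -18 (x(v) = -9*2 = -18)
r(q) = -12 + 2*q (r(q) = (-6 + q)*2 = -12 + 2*q)
(4639 + r(x(11)))/(Y(-12) + R) = (4639 + (-12 + 2*(-18)))/(-1/(-12) - 4873/1077) = (4639 + (-12 - 36))/(-1*(-1/12) - 4873/1077) = (4639 - 48)/(1/12 - 4873/1077) = 4591/(-19133/4308) = 4591*(-4308/19133) = -19778028/19133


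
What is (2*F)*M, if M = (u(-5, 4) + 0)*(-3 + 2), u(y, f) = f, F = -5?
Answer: 40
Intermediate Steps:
M = -4 (M = (4 + 0)*(-3 + 2) = 4*(-1) = -4)
(2*F)*M = (2*(-5))*(-4) = -10*(-4) = 40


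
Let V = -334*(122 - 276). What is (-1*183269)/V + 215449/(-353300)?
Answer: -4739423279/1135771175 ≈ -4.1729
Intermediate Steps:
V = 51436 (V = -334*(-154) = 51436)
(-1*183269)/V + 215449/(-353300) = -1*183269/51436 + 215449/(-353300) = -183269*1/51436 + 215449*(-1/353300) = -183269/51436 - 215449/353300 = -4739423279/1135771175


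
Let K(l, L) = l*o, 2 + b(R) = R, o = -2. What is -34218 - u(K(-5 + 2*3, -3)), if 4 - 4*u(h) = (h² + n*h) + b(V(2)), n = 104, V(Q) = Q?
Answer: -34270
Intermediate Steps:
b(R) = -2 + R
K(l, L) = -2*l (K(l, L) = l*(-2) = -2*l)
u(h) = 1 - 26*h - h²/4 (u(h) = 1 - ((h² + 104*h) + (-2 + 2))/4 = 1 - ((h² + 104*h) + 0)/4 = 1 - (h² + 104*h)/4 = 1 + (-26*h - h²/4) = 1 - 26*h - h²/4)
-34218 - u(K(-5 + 2*3, -3)) = -34218 - (1 - (-52)*(-5 + 2*3) - 4*(-5 + 2*3)²/4) = -34218 - (1 - (-52)*(-5 + 6) - 4*(-5 + 6)²/4) = -34218 - (1 - (-52) - (-2*1)²/4) = -34218 - (1 - 26*(-2) - ¼*(-2)²) = -34218 - (1 + 52 - ¼*4) = -34218 - (1 + 52 - 1) = -34218 - 1*52 = -34218 - 52 = -34270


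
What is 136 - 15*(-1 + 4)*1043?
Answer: -46799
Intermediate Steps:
136 - 15*(-1 + 4)*1043 = 136 - 15*3*1043 = 136 - 45*1043 = 136 - 46935 = -46799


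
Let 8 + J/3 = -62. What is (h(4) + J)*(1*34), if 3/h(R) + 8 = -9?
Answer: -7146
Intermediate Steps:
J = -210 (J = -24 + 3*(-62) = -24 - 186 = -210)
h(R) = -3/17 (h(R) = 3/(-8 - 9) = 3/(-17) = 3*(-1/17) = -3/17)
(h(4) + J)*(1*34) = (-3/17 - 210)*(1*34) = -3573/17*34 = -7146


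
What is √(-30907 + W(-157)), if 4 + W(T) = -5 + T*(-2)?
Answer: I*√30602 ≈ 174.93*I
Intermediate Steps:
W(T) = -9 - 2*T (W(T) = -4 + (-5 + T*(-2)) = -4 + (-5 - 2*T) = -9 - 2*T)
√(-30907 + W(-157)) = √(-30907 + (-9 - 2*(-157))) = √(-30907 + (-9 + 314)) = √(-30907 + 305) = √(-30602) = I*√30602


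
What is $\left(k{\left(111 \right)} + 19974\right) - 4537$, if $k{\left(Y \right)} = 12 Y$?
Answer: $16769$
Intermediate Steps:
$\left(k{\left(111 \right)} + 19974\right) - 4537 = \left(12 \cdot 111 + 19974\right) - 4537 = \left(1332 + 19974\right) - 4537 = 21306 - 4537 = 16769$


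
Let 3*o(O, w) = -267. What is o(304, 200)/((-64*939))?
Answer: 89/60096 ≈ 0.0014810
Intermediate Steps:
o(O, w) = -89 (o(O, w) = (1/3)*(-267) = -89)
o(304, 200)/((-64*939)) = -89/((-64*939)) = -89/(-60096) = -89*(-1/60096) = 89/60096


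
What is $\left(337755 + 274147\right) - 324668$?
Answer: $287234$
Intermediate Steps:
$\left(337755 + 274147\right) - 324668 = 611902 - 324668 = 287234$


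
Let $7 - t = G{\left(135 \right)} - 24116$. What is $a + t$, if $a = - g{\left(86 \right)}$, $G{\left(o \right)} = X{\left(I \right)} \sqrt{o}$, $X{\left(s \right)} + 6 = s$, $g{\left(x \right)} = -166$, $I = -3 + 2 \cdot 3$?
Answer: $24289 + 9 \sqrt{15} \approx 24324.0$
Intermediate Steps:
$I = 3$ ($I = -3 + 6 = 3$)
$X{\left(s \right)} = -6 + s$
$G{\left(o \right)} = - 3 \sqrt{o}$ ($G{\left(o \right)} = \left(-6 + 3\right) \sqrt{o} = - 3 \sqrt{o}$)
$a = 166$ ($a = \left(-1\right) \left(-166\right) = 166$)
$t = 24123 + 9 \sqrt{15}$ ($t = 7 - \left(- 3 \sqrt{135} - 24116\right) = 7 - \left(- 3 \cdot 3 \sqrt{15} - 24116\right) = 7 - \left(- 9 \sqrt{15} - 24116\right) = 7 - \left(-24116 - 9 \sqrt{15}\right) = 7 + \left(24116 + 9 \sqrt{15}\right) = 24123 + 9 \sqrt{15} \approx 24158.0$)
$a + t = 166 + \left(24123 + 9 \sqrt{15}\right) = 24289 + 9 \sqrt{15}$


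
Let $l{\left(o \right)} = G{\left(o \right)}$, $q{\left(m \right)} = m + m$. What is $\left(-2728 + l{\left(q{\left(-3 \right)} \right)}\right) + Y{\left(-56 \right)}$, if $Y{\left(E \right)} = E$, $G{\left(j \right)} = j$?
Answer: $-2790$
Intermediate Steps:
$q{\left(m \right)} = 2 m$
$l{\left(o \right)} = o$
$\left(-2728 + l{\left(q{\left(-3 \right)} \right)}\right) + Y{\left(-56 \right)} = \left(-2728 + 2 \left(-3\right)\right) - 56 = \left(-2728 - 6\right) - 56 = -2734 - 56 = -2790$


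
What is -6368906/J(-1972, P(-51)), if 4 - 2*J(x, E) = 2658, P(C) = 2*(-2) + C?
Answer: 6368906/1327 ≈ 4799.5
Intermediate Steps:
P(C) = -4 + C
J(x, E) = -1327 (J(x, E) = 2 - ½*2658 = 2 - 1329 = -1327)
-6368906/J(-1972, P(-51)) = -6368906/(-1327) = -6368906*(-1/1327) = 6368906/1327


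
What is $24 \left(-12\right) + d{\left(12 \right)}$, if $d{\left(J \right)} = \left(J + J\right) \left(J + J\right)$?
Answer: $288$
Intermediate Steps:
$d{\left(J \right)} = 4 J^{2}$ ($d{\left(J \right)} = 2 J 2 J = 4 J^{2}$)
$24 \left(-12\right) + d{\left(12 \right)} = 24 \left(-12\right) + 4 \cdot 12^{2} = -288 + 4 \cdot 144 = -288 + 576 = 288$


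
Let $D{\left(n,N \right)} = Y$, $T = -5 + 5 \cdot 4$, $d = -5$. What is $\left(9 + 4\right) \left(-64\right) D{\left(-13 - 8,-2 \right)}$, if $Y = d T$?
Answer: $62400$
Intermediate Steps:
$T = 15$ ($T = -5 + 20 = 15$)
$Y = -75$ ($Y = \left(-5\right) 15 = -75$)
$D{\left(n,N \right)} = -75$
$\left(9 + 4\right) \left(-64\right) D{\left(-13 - 8,-2 \right)} = \left(9 + 4\right) \left(-64\right) \left(-75\right) = 13 \left(-64\right) \left(-75\right) = \left(-832\right) \left(-75\right) = 62400$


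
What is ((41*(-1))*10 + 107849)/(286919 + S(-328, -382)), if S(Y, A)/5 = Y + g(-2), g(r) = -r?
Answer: 107439/285289 ≈ 0.37660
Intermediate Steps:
S(Y, A) = 10 + 5*Y (S(Y, A) = 5*(Y - 1*(-2)) = 5*(Y + 2) = 5*(2 + Y) = 10 + 5*Y)
((41*(-1))*10 + 107849)/(286919 + S(-328, -382)) = ((41*(-1))*10 + 107849)/(286919 + (10 + 5*(-328))) = (-41*10 + 107849)/(286919 + (10 - 1640)) = (-410 + 107849)/(286919 - 1630) = 107439/285289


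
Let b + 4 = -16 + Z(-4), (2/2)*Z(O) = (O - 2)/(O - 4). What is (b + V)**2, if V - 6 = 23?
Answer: 1521/16 ≈ 95.063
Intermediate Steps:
Z(O) = (-2 + O)/(-4 + O) (Z(O) = (O - 2)/(O - 4) = (-2 + O)/(-4 + O))
V = 29 (V = 6 + 23 = 29)
b = -77/4 (b = -4 + (-16 + (-2 - 4)/(-4 - 4)) = -4 + (-16 - 6/(-8)) = -4 + (-16 - 1/8*(-6)) = -4 + (-16 + 3/4) = -4 - 61/4 = -77/4 ≈ -19.250)
(b + V)**2 = (-77/4 + 29)**2 = (39/4)**2 = 1521/16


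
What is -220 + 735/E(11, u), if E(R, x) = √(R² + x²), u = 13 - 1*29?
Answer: -220 + 735*√377/377 ≈ -182.15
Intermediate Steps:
u = -16 (u = 13 - 29 = -16)
-220 + 735/E(11, u) = -220 + 735/(√(11² + (-16)²)) = -220 + 735/(√(121 + 256)) = -220 + 735/(√377) = -220 + 735*(√377/377) = -220 + 735*√377/377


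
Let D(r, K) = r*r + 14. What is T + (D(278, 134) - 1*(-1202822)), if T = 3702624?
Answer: 4982744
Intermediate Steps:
D(r, K) = 14 + r² (D(r, K) = r² + 14 = 14 + r²)
T + (D(278, 134) - 1*(-1202822)) = 3702624 + ((14 + 278²) - 1*(-1202822)) = 3702624 + ((14 + 77284) + 1202822) = 3702624 + (77298 + 1202822) = 3702624 + 1280120 = 4982744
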